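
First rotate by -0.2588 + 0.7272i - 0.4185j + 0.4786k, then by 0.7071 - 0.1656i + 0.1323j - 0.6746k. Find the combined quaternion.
0.3157 + 0.3381i - 0.7415j + 0.4861k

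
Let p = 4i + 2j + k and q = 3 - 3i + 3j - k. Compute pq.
7 + 7i + 7j + 21k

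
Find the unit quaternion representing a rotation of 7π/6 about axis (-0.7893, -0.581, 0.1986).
-0.2588 - 0.7624i - 0.5612j + 0.1918k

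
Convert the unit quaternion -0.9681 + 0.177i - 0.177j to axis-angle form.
axis = (√2/2, -√2/2, 0), θ = 331°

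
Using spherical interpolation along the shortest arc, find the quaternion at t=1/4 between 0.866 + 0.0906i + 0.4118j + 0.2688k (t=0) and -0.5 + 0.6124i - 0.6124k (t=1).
0.8482 - 0.1066i + 0.3335j + 0.3976k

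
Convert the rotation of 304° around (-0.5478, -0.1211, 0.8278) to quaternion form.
-0.8829 - 0.2572i - 0.0569j + 0.3886k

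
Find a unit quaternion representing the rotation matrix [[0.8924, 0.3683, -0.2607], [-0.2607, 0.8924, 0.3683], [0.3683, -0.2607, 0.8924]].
0.9588 - 0.164i - 0.164j - 0.164k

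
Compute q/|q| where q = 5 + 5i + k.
0.7001 + 0.7001i + 0.14k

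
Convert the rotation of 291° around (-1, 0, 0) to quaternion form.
-0.8241 - 0.5664i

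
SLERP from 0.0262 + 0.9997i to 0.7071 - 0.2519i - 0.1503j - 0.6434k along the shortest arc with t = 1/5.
-0.1683 + 0.9693i + 0.0408j + 0.1746k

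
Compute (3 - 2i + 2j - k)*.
3 + 2i - 2j + k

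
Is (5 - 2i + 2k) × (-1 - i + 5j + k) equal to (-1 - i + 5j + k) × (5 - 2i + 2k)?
No: pq = -9 - 13i + 25j - 7k ≠ -9 + 7i + 25j + 13k = qp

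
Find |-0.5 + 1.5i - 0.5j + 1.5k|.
√5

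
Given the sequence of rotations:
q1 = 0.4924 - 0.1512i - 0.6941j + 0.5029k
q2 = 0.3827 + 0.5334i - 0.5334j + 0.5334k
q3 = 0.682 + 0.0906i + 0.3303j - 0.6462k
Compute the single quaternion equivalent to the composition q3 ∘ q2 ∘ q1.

q2 · q1 = -0.3694 + 0.3068i - 0.8772j + 0.0042k
q3 · q2 · q1 = 0.0127 - 0.3897i - 0.9189j + 0.0608k
0.0127 - 0.3897i - 0.9189j + 0.0608k


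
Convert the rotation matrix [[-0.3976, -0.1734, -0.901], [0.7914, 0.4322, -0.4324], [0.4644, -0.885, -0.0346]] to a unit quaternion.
-0.5 + 0.2263i + 0.6827j - 0.4824k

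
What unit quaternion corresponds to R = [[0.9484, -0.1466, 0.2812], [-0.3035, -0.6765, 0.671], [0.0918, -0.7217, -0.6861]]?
-0.3827 + 0.9098i - 0.1237j + 0.1025k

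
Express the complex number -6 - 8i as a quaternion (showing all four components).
-6 - 8i + 0j + 0k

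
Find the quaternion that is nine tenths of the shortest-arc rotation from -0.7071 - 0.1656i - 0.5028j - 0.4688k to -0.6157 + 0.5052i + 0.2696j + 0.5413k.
0.4969 - 0.5217i - 0.3417j - 0.6035k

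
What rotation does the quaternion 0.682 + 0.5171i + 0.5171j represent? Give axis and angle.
axis = (√2/2, √2/2, 0), θ = 94°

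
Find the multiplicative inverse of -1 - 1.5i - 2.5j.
-0.1053 + 0.1579i + 0.2632j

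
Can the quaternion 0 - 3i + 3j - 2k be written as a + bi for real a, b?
No. The quaternion -3i + 3j - 2k has j-coefficient y = 3 and k-coefficient z = -2, not both zero, so it does not lie in the complex subalgebra spanned by 1 and i.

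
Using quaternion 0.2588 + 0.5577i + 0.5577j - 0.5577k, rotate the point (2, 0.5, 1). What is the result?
(-0.366, -0.366, -2.232)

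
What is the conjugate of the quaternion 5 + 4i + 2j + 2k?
5 - 4i - 2j - 2k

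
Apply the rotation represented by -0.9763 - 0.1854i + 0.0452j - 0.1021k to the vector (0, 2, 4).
(-0.634, 0.336, 4.414)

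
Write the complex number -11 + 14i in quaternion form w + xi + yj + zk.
-11 + 14i + 0j + 0k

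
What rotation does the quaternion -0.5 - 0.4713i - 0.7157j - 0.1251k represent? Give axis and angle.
axis = (-0.5442, -0.8264, -0.1445), θ = 4π/3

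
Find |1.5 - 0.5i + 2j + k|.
2.739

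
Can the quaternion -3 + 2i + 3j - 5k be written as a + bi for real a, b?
No. The quaternion -3 + 2i + 3j - 5k has j-coefficient y = 3 and k-coefficient z = -5, not both zero, so it does not lie in the complex subalgebra spanned by 1 and i.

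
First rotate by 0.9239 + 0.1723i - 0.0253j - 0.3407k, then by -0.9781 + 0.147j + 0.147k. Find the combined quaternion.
-0.8499 - 0.2149i + 0.1859j + 0.4437k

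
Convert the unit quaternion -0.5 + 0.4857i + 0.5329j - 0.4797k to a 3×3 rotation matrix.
[[-0.0282, 0.038, -0.9989], [0.9974, 0.068, -0.0256], [0.0669, -0.997, -0.0398]]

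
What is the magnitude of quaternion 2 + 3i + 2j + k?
√18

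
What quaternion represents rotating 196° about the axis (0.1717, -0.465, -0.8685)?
-0.1392 + 0.17i - 0.4605j - 0.86k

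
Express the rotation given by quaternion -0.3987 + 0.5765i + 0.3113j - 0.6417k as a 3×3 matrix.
[[-0.0174, -0.1528, -0.9881], [0.8706, -0.4883, 0.0602], [-0.4916, -0.8592, 0.1415]]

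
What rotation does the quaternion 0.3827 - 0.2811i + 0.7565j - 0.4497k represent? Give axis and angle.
axis = (-0.3043, 0.8188, -0.4868), θ = 3π/4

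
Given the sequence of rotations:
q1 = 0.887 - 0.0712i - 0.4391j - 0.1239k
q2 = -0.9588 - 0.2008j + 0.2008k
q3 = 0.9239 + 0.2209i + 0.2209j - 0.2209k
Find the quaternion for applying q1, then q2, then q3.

q2 · q1 = -0.9137 + 0.1813i + 0.2286j + 0.2826k
q3 · q2 · q1 = -0.8723 + 0.0786i - 0.0931j + 0.4734k
-0.8723 + 0.0786i - 0.0931j + 0.4734k


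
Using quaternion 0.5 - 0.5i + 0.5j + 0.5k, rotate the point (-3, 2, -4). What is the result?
(-2, -4, 3)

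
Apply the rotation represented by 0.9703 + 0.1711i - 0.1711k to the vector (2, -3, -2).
(1.004, -2.649, -2.996)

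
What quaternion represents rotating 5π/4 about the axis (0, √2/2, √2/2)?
-0.3827 + 0.6533j + 0.6533k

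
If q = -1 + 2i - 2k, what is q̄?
-1 - 2i + 2k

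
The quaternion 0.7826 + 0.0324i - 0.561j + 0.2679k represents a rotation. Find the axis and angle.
axis = (0.052, -0.9012, 0.4303), θ = 77°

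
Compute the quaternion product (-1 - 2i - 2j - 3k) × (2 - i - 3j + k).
-7 - 14i + 4j - 3k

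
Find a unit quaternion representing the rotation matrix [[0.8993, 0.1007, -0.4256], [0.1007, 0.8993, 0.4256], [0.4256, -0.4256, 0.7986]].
0.9483 - 0.2244i - 0.2244j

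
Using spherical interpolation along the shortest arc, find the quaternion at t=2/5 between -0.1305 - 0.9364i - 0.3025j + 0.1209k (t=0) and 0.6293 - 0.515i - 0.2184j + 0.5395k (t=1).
0.2044 - 0.869i - 0.3049j + 0.3318k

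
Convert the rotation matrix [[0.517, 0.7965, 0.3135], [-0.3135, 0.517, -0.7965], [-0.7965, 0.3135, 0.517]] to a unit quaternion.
0.7986 + 0.3475i + 0.3475j - 0.3475k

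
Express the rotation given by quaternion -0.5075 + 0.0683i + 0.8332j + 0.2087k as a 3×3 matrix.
[[-0.4756, 0.3256, -0.8172], [-0.098, 0.9036, 0.4171], [0.8742, 0.2785, -0.3978]]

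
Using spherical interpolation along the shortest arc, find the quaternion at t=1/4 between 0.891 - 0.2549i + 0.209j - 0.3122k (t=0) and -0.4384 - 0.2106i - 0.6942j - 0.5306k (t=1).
0.8986 - 0.1483i + 0.4023j - 0.0933k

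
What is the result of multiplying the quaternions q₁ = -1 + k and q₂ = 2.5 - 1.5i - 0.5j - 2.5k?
2i - j + 5k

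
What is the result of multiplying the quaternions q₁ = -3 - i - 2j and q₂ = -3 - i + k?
8 + 4i + 7j - 5k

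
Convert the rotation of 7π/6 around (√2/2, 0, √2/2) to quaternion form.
-0.2588 + 0.683i + 0.683k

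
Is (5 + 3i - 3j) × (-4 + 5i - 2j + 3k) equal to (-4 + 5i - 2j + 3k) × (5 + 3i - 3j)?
No: pq = -41 + 4i - 7j + 24k ≠ -41 + 22i + 11j + 6k = qp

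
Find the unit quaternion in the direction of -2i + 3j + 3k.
-0.4264i + 0.6396j + 0.6396k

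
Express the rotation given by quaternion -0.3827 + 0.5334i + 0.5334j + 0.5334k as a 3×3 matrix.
[[-0.1381, 0.9773, 0.1608], [0.1608, -0.1381, 0.9773], [0.9773, 0.1608, -0.1381]]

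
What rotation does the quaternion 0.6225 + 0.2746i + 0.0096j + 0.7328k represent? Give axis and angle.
axis = (0.3509, 0.0123, 0.9363), θ = 103°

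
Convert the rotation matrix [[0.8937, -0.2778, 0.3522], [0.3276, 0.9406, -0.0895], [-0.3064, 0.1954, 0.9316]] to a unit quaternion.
0.9703 + 0.0734i + 0.1697j + 0.156k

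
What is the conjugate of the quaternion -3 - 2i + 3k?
-3 + 2i - 3k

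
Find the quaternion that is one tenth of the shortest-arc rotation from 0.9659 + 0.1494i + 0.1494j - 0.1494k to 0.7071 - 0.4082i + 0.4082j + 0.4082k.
0.9742 + 0.0913i + 0.185j - 0.0913k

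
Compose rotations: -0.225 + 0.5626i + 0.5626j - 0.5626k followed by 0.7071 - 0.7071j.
0.2387 + 0.7956i + 0.5569j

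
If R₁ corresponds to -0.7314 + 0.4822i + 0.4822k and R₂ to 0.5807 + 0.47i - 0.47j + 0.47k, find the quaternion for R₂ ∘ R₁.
-0.878 - 0.2904i + 0.3438j + 0.1629k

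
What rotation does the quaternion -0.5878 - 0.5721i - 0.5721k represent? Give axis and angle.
axis = (-√2/2, 0, -√2/2), θ = 252°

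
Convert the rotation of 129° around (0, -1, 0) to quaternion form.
0.4305 - 0.9026j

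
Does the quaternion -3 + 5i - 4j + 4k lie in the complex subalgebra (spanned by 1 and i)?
No. The quaternion -3 + 5i - 4j + 4k has j-coefficient y = -4 and k-coefficient z = 4, not both zero, so it does not lie in the complex subalgebra spanned by 1 and i.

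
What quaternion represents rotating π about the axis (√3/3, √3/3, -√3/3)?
0.5774i + 0.5774j - 0.5774k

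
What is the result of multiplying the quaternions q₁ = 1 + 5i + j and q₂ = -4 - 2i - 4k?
6 - 26i + 16j - 2k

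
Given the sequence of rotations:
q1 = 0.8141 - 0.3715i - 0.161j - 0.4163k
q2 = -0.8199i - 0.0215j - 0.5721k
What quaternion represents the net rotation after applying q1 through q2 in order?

q2 · q1 = -0.5462 - 0.7506i - 0.1463j - 0.3417k
-0.5462 - 0.7506i - 0.1463j - 0.3417k


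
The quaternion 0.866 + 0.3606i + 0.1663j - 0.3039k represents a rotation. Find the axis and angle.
axis = (0.7211, 0.3326, -0.6077), θ = π/3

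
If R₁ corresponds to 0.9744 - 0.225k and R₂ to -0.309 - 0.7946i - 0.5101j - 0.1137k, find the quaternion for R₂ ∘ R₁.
-0.3267 - 0.6595i - 0.6758j - 0.0413k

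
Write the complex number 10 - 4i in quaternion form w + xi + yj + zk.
10 - 4i + 0j + 0k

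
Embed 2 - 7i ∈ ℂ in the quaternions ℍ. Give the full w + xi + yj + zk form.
2 - 7i + 0j + 0k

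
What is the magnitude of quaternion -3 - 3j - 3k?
√27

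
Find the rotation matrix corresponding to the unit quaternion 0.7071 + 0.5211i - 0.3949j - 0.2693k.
[[0.5431, -0.0307, -0.8391], [-0.7924, 0.3119, -0.5242], [0.2778, 0.9496, 0.145]]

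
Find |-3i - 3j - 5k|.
√43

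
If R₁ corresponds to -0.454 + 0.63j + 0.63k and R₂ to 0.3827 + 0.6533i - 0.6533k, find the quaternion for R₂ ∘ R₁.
0.2378 + 0.115i - 0.1705j + 0.9493k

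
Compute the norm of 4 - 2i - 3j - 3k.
√38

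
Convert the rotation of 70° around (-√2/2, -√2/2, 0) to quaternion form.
0.8192 - 0.4056i - 0.4056j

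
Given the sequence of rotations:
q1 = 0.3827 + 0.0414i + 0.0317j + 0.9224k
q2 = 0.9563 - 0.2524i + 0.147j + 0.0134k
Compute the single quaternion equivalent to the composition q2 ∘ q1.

q2 · q1 = 0.3594 + 0.0782i + 0.3199j + 0.8731k
0.3594 + 0.0782i + 0.3199j + 0.8731k


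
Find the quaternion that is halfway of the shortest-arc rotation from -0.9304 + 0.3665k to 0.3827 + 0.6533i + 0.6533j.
-0.7973 - 0.3967i - 0.3967j + 0.2225k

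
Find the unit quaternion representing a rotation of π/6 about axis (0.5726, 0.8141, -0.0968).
0.9659 + 0.1482i + 0.2107j - 0.0251k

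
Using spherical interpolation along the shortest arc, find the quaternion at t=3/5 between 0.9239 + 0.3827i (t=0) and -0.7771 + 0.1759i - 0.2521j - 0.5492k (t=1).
0.9176 + 0.0558i + 0.1642j + 0.3577k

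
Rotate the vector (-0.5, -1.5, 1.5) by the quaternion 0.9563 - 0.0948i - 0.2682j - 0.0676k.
(-1.444, -1.094, 1.212)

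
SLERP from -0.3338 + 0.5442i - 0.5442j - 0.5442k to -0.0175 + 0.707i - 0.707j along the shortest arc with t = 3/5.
-0.1538 + 0.679i - 0.679j - 0.2327k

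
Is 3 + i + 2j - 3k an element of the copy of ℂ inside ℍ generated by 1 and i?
No. The quaternion 3 + i + 2j - 3k has j-coefficient y = 2 and k-coefficient z = -3, not both zero, so it does not lie in the complex subalgebra spanned by 1 and i.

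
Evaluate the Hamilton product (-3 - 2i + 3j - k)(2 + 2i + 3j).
-11 - 7i - 5j - 14k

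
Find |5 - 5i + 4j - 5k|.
√91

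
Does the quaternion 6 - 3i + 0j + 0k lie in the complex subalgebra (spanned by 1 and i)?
Yes. The quaternion 6 - 3i has j- and k-coefficients y = z = 0, so it lies in the complex subalgebra spanned by 1 and i.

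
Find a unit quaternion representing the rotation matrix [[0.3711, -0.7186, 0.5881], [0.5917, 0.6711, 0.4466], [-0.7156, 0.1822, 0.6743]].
0.8241 - 0.0802i + 0.3955j + 0.3975k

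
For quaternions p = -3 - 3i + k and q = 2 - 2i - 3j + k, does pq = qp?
No: pq = -13 + 3i + 10j + 8k ≠ -13 - 3i + 8j - 10k = qp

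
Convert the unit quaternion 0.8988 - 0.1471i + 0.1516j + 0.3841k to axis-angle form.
axis = (-0.3356, 0.3458, 0.8762), θ = 52°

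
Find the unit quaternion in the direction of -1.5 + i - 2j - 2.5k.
-0.4082 + 0.2722i - 0.5443j - 0.6804k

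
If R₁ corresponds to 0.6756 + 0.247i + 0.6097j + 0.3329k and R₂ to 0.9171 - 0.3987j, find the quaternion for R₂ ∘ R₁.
0.8627 + 0.0938i + 0.2898j + 0.4038k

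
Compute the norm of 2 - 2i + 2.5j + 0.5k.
3.808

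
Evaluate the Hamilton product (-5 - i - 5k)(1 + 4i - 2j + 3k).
14 - 31i - 7j - 18k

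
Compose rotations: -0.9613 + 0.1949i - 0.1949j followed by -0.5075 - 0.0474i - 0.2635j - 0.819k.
0.4457 - 0.213i + 0.1926j + 0.8479k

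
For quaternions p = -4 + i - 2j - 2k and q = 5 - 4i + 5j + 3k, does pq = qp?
No: pq = 25i - 25j - 25k ≠ 17i - 35j - 19k = qp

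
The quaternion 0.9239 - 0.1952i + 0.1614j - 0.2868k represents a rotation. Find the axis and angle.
axis = (-0.5102, 0.4218, -0.7495), θ = π/4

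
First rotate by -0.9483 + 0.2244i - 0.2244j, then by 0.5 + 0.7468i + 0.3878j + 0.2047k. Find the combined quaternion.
-0.5547 - 0.5501i - 0.434j - 0.4487k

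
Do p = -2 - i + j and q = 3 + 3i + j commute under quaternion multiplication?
No: pq = -4 - 9i + j - 4k ≠ -4 - 9i + j + 4k = qp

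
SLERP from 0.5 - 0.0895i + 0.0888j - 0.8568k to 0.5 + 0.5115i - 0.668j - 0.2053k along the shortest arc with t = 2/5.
0.6105 + 0.1936i - 0.273j - 0.7178k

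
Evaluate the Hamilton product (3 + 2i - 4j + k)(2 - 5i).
16 - 11i - 13j - 18k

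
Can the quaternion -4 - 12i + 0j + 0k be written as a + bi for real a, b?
Yes. The quaternion -4 - 12i has j- and k-coefficients y = z = 0, so it lies in the complex subalgebra spanned by 1 and i.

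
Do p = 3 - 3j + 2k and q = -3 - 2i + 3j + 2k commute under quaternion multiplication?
No: pq = -4 - 18i + 14j - 6k ≠ -4 + 6i + 22j + 6k = qp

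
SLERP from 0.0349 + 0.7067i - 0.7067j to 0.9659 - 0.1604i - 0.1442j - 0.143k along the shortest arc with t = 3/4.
0.8995 + 0.1197i - 0.3992j - 0.1312k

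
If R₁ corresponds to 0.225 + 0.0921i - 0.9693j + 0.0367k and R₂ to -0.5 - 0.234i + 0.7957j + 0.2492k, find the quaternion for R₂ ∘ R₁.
0.6712 + 0.1721i + 0.6952j + 0.1913k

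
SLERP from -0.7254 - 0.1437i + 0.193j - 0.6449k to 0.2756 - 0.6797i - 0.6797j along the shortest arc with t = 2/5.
-0.68 + 0.2497i + 0.4984j - 0.4763k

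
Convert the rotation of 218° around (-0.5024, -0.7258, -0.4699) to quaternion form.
-0.3256 - 0.475i - 0.6863j - 0.4443k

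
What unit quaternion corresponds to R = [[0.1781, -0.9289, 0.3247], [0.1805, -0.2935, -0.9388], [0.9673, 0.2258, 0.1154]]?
0.5 + 0.5823i - 0.3213j + 0.5547k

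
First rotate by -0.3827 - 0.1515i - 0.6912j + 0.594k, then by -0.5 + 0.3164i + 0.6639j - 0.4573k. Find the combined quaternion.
0.9698 + 0.0329i - 0.0271j - 0.2401k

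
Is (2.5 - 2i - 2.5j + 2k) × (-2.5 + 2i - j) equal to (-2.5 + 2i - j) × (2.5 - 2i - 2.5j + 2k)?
No: pq = -4.75 + 12i + 7.75j + 2k ≠ -4.75 + 8i - 0.25j - 12k = qp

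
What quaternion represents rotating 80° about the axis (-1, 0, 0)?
0.766 - 0.6428i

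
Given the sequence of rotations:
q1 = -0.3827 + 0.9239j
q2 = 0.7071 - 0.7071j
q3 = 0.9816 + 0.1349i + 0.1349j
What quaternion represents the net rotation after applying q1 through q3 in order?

q2 · q1 = 0.3827 + 0.9239j
q3 · q2 · q1 = 0.251 + 0.0516i + 0.9585j + 0.1246k
0.251 + 0.0516i + 0.9585j + 0.1246k


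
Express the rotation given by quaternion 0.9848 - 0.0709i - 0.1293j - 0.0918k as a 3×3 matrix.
[[0.9497, 0.1991, -0.2417], [-0.1625, 0.9731, 0.1634], [0.2677, -0.1159, 0.9565]]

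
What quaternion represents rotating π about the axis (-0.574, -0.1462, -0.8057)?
-0.574i - 0.1462j - 0.8057k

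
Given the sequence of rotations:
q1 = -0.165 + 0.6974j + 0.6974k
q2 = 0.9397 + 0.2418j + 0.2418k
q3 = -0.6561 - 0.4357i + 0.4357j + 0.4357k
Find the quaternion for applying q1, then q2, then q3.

q2 · q1 = -0.4923 + 0.6154j + 0.6154k
q3 · q2 · q1 = -0.2133 + 0.2145i - 0.3501j - 0.8864k
-0.2133 + 0.2145i - 0.3501j - 0.8864k


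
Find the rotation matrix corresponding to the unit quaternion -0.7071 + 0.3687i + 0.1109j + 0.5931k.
[[0.2719, 0.9205, 0.2805], [-0.757, 0.0246, 0.653], [0.5942, -0.3899, 0.7035]]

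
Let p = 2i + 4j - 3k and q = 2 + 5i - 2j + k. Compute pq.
1 + 2i - 9j - 30k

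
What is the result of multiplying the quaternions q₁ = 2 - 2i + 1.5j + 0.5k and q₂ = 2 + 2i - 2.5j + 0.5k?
11.5 + 2i + 4k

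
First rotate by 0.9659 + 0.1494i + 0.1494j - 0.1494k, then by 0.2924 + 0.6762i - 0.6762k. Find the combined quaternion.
0.0804 + 0.7979i + 0.0437j - 0.5958k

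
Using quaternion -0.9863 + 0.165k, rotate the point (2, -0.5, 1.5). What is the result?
(1.728, -1.124, 1.5)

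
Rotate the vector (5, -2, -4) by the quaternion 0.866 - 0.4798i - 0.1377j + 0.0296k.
(5.707, -3.45, 0.722)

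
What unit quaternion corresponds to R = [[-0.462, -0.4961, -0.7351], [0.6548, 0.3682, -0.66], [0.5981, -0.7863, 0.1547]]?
0.515 - 0.0613i - 0.6472j + 0.5587k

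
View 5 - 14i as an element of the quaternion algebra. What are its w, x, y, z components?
5 - 14i + 0j + 0k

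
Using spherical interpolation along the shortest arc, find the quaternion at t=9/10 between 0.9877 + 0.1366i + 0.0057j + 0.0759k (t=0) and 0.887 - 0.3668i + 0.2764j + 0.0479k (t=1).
0.912 - 0.3194i + 0.2522j + 0.0516k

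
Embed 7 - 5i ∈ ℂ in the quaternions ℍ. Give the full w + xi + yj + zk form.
7 - 5i + 0j + 0k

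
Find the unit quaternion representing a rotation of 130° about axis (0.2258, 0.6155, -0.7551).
0.4226 + 0.2046i + 0.5578j - 0.6844k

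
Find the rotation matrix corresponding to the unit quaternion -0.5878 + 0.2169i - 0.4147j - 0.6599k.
[[-0.2149, -0.9557, 0.2013], [0.5959, 0.035, 0.8023], [-0.7738, 0.2923, 0.562]]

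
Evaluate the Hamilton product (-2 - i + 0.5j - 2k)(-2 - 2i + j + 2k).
5.5 + 9i + 3j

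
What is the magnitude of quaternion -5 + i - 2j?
√30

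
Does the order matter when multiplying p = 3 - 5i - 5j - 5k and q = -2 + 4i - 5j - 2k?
Yes: pq = -21 + 7i - 35j + 49k ≠ -21 + 37i + 25j - 41k = qp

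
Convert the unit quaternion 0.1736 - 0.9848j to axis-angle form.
axis = (0, -1, 0), θ = 160°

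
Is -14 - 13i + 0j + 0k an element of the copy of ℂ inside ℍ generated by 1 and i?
Yes. The quaternion -14 - 13i has j- and k-coefficients y = z = 0, so it lies in the complex subalgebra spanned by 1 and i.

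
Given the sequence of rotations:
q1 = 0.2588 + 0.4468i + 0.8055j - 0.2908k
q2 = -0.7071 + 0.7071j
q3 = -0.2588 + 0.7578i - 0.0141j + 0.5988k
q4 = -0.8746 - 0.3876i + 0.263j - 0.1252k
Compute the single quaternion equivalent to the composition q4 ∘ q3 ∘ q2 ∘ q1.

q2 · q1 = -0.7526 - 0.5216i - 0.3866j - 0.1103k
q3 · q2 · q1 = 0.6506 - 0.2023i - 0.1181j - 0.7224k
q4 · q3 · q2 · q1 = -0.7068 - 0.28i + 0.0197j + 0.6493k
-0.7068 - 0.28i + 0.0197j + 0.6493k


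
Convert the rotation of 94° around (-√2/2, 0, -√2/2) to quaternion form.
0.682 - 0.5171i - 0.5171k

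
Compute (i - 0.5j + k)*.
-i + 0.5j - k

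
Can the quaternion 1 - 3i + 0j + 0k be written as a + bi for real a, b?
Yes. The quaternion 1 - 3i has j- and k-coefficients y = z = 0, so it lies in the complex subalgebra spanned by 1 and i.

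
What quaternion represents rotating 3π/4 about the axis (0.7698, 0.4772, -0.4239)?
0.3827 + 0.7112i + 0.4409j - 0.3916k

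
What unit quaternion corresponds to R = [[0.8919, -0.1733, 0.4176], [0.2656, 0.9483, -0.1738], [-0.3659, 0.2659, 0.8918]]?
0.9659 + 0.1138i + 0.2028j + 0.1136k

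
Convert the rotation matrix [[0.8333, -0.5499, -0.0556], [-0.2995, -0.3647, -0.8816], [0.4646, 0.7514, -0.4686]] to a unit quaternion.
0.5 + 0.8165i - 0.2601j + 0.1252k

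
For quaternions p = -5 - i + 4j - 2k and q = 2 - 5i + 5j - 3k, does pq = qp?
No: pq = -41 + 21i - 10j + 26k ≠ -41 + 25i - 24j - 4k = qp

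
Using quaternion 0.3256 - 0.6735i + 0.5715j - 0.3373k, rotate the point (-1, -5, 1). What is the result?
(3.458, 1.716, 3.478)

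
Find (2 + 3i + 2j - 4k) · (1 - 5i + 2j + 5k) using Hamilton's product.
33 + 11i + 11j + 22k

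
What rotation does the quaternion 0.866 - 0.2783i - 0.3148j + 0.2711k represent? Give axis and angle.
axis = (-0.5565, -0.6295, 0.5422), θ = π/3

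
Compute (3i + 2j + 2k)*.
-3i - 2j - 2k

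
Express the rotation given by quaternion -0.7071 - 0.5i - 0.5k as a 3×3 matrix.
[[0.5, -0.7071, 0.5], [0.7071, 0, -0.7071], [0.5, 0.7071, 0.5]]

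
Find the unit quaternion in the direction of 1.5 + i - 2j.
0.5571 + 0.3714i - 0.7428j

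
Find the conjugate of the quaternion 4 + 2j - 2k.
4 - 2j + 2k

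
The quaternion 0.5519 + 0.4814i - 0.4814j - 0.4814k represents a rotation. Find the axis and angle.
axis = (√3/3, -√3/3, -√3/3), θ = 113°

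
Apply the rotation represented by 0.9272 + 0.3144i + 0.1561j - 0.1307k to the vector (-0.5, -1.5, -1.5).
(-1.28, -0.144, -1.758)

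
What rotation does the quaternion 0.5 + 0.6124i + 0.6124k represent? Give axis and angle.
axis = (√2/2, 0, √2/2), θ = 2π/3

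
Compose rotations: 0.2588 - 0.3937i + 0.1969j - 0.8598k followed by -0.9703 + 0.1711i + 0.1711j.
-0.2174 + 0.2792i + 0.0003j + 0.9353k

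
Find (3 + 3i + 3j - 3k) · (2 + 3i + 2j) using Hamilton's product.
-9 + 21i + 3j - 9k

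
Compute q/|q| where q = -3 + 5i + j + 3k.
-0.4523 + 0.7538i + 0.1508j + 0.4523k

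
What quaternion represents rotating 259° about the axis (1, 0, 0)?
-0.6361 + 0.7716i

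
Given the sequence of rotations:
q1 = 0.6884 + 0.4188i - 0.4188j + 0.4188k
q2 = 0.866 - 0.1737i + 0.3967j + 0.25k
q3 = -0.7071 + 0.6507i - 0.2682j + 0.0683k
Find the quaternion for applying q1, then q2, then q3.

q2 · q1 = 0.7303 + 0.5139i + 0.0879j + 0.4414k
q3 · q2 · q1 = -0.8574 - 0.0126i - 0.5101j - 0.0672k
-0.8574 - 0.0126i - 0.5101j - 0.0672k


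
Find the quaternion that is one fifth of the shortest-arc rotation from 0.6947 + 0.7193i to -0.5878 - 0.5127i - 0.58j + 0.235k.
0.6986 + 0.7027i + 0.1251j - 0.0507k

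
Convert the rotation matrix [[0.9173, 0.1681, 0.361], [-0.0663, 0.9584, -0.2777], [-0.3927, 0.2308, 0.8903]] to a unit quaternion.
0.9703 + 0.131i + 0.1942j - 0.0604k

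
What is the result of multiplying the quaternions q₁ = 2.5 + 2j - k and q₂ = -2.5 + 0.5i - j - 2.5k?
-6.75 - 4.75i - 8j - 4.75k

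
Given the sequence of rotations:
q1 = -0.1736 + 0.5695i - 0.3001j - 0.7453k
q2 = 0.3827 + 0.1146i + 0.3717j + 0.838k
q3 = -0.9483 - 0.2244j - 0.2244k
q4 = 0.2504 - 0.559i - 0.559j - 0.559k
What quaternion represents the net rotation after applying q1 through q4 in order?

q2 · q1 = 0.6044 + 0.1725i + 0.3833j - 0.6768k
q3 · q2 · q1 = -0.639 + 0.0743i - 0.5378j + 0.5449k
q4 · q3 · q2 · q1 = -0.1145 - 0.2294i + 0.4856j + 0.8358k
-0.1145 - 0.2294i + 0.4856j + 0.8358k


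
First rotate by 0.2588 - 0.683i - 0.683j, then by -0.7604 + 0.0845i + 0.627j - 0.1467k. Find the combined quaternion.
0.2892 + 0.441i + 0.7818j + 0.3326k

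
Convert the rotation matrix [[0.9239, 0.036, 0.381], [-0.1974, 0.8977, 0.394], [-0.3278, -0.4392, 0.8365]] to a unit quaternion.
0.9563 - 0.2178i + 0.1853j - 0.061k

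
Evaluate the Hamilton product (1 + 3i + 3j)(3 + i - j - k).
3 + 7i + 11j - 7k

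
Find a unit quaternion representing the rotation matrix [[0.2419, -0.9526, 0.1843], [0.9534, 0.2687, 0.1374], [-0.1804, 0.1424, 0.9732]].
0.788 + 0.0016i + 0.1157j + 0.6047k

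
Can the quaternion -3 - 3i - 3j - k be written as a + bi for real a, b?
No. The quaternion -3 - 3i - 3j - k has j-coefficient y = -3 and k-coefficient z = -1, not both zero, so it does not lie in the complex subalgebra spanned by 1 and i.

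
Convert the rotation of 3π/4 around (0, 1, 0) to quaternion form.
0.3827 + 0.9239j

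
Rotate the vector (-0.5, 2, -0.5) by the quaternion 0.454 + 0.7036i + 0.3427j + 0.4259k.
(-0.465, -0.967, 1.83)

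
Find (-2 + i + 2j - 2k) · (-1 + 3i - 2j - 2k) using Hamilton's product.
-1 - 15i - 2j - 2k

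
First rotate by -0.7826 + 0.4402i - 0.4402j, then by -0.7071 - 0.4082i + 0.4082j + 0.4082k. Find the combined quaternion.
0.9128 + 0.1879i + 0.1715j - 0.3195k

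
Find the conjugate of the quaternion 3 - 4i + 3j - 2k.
3 + 4i - 3j + 2k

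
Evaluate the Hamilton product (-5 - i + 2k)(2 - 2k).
-6 - 2i - 2j + 14k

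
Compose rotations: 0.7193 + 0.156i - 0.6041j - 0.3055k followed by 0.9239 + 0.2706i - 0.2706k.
0.5397 + 0.1753i - 0.5177j - 0.6404k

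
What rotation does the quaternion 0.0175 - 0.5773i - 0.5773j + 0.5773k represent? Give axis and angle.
axis = (-√3/3, -√3/3, √3/3), θ = 178°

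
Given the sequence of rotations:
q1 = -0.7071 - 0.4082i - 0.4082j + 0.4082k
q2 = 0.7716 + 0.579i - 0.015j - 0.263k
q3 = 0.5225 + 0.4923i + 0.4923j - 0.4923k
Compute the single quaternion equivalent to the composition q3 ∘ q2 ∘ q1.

q2 · q1 = -0.208 - 0.8379i - 0.4334j + 0.2585k
q3 · q2 · q1 = 0.6444 - 0.6263i - 0.0436j + 0.4366k
0.6444 - 0.6263i - 0.0436j + 0.4366k


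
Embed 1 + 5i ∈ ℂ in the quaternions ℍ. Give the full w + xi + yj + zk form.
1 + 5i + 0j + 0k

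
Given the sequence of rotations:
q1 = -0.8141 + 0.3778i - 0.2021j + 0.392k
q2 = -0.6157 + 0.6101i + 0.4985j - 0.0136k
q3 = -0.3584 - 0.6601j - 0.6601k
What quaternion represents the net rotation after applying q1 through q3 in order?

q2 · q1 = 0.3768 - 0.5366i - 0.5257j - 0.5419k
q3 · q2 · q1 = -0.8398 + 0.203i + 0.2939j - 0.4087k
-0.8398 + 0.203i + 0.2939j - 0.4087k


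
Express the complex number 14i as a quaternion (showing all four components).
0 + 14i + 0j + 0k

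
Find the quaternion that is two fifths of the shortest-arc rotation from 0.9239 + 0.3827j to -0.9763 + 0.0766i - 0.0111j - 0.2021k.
0.967 - 0.0315i + 0.2389j + 0.083k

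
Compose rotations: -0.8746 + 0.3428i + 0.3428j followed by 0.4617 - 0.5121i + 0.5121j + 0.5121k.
-0.4038 + 0.4306i - 0.1141j - 0.799k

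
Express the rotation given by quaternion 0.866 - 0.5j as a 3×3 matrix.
[[0.5, 0, -0.866], [0, 1, 0], [0.866, 0, 0.5]]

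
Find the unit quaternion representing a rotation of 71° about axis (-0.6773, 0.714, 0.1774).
0.8141 - 0.3933i + 0.4146j + 0.103k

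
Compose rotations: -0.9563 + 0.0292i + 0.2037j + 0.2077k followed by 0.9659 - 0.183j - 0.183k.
-0.8484 + 0.0275i + 0.3664j + 0.381k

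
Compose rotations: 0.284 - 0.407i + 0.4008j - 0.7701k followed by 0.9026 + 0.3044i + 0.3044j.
0.2582 - 0.5153i + 0.6826j - 0.4492k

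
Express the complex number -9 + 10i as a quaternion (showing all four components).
-9 + 10i + 0j + 0k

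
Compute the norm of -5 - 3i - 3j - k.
√44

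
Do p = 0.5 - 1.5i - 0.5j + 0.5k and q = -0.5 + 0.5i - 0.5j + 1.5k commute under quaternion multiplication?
No: pq = -0.5 + 0.5i + 2.5j + 1.5k ≠ -0.5 + 1.5i - 2.5j - 0.5k = qp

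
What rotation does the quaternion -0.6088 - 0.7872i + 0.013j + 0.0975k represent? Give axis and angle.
axis = (-0.9923, 0.0164, 0.1229), θ = 255°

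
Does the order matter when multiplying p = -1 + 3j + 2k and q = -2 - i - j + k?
Yes: pq = 3 + 6i - 7j - 2k ≠ 3 - 4i - 3j - 8k = qp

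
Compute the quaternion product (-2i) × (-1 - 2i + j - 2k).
-4 + 2i - 4j - 2k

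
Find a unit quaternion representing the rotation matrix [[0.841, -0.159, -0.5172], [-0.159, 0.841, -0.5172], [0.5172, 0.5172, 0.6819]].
0.917 + 0.282i - 0.282j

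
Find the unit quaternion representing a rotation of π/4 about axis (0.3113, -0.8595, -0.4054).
0.9239 + 0.1191i - 0.3289j - 0.1551k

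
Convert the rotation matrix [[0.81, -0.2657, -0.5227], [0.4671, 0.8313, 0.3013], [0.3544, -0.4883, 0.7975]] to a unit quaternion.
0.9272 - 0.2129i - 0.2365j + 0.1976k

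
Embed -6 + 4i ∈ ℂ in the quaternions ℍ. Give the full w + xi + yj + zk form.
-6 + 4i + 0j + 0k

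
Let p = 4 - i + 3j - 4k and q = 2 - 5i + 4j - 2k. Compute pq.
-17 - 12i + 40j - 5k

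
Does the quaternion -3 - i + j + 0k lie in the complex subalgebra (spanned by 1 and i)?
No. The quaternion -3 - i + j has j-coefficient y = 1 and k-coefficient z = 0, not both zero, so it does not lie in the complex subalgebra spanned by 1 and i.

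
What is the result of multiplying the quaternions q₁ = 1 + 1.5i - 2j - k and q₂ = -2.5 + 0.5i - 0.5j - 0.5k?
-4.75 - 2.75i + 4.75j + 2.25k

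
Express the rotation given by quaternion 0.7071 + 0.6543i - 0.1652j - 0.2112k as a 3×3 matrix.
[[0.8562, 0.0825, -0.51], [-0.5149, 0.0546, -0.8555], [-0.0428, 0.9951, 0.0892]]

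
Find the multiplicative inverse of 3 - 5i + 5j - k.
0.05 + 0.0833i - 0.0833j + 0.0167k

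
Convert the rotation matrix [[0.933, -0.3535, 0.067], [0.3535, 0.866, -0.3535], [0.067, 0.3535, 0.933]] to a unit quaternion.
0.9659 + 0.183i + 0.183k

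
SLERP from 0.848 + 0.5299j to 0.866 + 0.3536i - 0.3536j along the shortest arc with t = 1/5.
0.9261 + 0.0833i + 0.368j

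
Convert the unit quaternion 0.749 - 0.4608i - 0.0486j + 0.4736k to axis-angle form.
axis = (-0.6955, -0.0734, 0.7148), θ = 83°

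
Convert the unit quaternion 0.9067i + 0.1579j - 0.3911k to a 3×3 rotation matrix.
[[0.6442, 0.2863, -0.7092], [0.2863, -0.9501, -0.1235], [-0.7092, -0.1235, -0.6941]]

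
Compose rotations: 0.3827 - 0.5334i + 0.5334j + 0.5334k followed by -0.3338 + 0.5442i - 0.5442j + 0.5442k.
0.1625 - 0.1942i - 0.9669j + 0.0302k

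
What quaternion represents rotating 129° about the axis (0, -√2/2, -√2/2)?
0.4305 - 0.6382j - 0.6382k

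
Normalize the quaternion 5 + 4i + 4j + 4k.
0.5852 + 0.4682i + 0.4682j + 0.4682k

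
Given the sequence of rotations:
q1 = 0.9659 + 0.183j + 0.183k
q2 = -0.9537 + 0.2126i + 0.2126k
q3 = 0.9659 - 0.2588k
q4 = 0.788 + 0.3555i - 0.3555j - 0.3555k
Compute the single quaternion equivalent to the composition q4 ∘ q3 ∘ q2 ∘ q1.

q2 · q1 = -0.9601 + 0.1664i - 0.2134j + 0.0697k
q3 · q2 · q1 = -0.9093 + 0.1055i - 0.2492j + 0.3158k
q4 · q3 · q2 · q1 = -0.7304 - 0.441i - 0.0229j + 0.521k
-0.7304 - 0.441i - 0.0229j + 0.521k


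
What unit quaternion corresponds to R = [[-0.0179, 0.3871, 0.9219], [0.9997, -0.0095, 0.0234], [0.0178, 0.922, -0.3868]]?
0.3827 + 0.587i + 0.5906j + 0.4002k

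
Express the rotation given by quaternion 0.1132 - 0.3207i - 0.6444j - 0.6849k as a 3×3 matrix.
[[-0.7687, 0.5684, 0.2934], [0.2583, -0.1439, 0.9553], [0.5852, 0.8101, -0.0362]]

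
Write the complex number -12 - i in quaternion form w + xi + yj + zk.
-12 - i + 0j + 0k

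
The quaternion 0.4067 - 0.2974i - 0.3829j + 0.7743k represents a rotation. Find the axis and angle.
axis = (-0.3255, -0.4191, 0.8476), θ = 132°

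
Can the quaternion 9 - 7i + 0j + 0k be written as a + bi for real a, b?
Yes. The quaternion 9 - 7i has j- and k-coefficients y = z = 0, so it lies in the complex subalgebra spanned by 1 and i.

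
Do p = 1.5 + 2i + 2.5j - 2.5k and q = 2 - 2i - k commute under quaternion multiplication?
No: pq = 4.5 - 1.5i + 12j - 1.5k ≠ 4.5 + 3.5i - 2j - 11.5k = qp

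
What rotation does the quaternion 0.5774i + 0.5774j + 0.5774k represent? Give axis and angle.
axis = (√3/3, √3/3, √3/3), θ = π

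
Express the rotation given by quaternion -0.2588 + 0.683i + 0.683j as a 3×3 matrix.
[[0.067, 0.933, -0.3535], [0.933, 0.067, 0.3535], [0.3535, -0.3535, -0.866]]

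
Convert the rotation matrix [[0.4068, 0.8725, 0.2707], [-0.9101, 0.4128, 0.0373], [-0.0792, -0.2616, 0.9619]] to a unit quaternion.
0.8339 - 0.0896i + 0.1049j - 0.5344k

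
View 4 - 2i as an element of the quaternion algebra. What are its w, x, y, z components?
4 - 2i + 0j + 0k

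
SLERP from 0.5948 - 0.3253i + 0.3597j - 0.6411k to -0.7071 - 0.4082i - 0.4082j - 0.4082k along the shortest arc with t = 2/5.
0.8296 - 0.0258i + 0.4912j - 0.2642k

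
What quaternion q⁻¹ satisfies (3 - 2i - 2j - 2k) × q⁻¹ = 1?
0.1429 + 0.0952i + 0.0952j + 0.0952k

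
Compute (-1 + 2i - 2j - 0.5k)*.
-1 - 2i + 2j + 0.5k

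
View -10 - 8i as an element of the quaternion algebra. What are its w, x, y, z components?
-10 - 8i + 0j + 0k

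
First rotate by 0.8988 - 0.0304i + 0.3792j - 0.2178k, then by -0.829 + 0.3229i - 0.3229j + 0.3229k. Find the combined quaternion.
-0.5425 + 0.2633i - 0.5441j + 0.5834k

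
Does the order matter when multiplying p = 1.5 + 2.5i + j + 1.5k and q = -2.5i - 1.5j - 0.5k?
Yes: pq = 8.5 - 2i - 4.75j - 2k ≠ 8.5 - 5.5i + 0.25j + 0.5k = qp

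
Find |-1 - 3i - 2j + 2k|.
√18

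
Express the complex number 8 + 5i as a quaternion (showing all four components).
8 + 5i + 0j + 0k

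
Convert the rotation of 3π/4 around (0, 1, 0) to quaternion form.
0.3827 + 0.9239j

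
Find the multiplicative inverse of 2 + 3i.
0.1538 - 0.2308i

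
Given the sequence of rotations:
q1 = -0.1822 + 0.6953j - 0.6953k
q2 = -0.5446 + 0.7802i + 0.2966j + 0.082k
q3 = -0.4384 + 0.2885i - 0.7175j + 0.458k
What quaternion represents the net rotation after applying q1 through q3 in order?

q2 · q1 = -0.05 - 0.4054i + 0.1098j + 0.9062k
q3 · q2 · q1 = -0.1974 - 0.5372i - 0.4594j - 0.6794k
-0.1974 - 0.5372i - 0.4594j - 0.6794k


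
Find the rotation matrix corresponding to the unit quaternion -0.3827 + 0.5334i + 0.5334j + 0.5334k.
[[-0.1381, 0.9773, 0.1608], [0.1608, -0.1381, 0.9773], [0.9773, 0.1608, -0.1381]]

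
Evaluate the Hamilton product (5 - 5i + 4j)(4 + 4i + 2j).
32 + 26j - 26k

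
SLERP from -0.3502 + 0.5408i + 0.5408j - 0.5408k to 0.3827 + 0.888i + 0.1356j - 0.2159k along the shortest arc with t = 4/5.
0.2436 + 0.8854i + 0.2436j - 0.3121k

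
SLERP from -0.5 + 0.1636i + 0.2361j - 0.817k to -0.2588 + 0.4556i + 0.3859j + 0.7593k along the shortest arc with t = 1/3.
-0.279 - 0.0662i + 0.0198j - 0.9578k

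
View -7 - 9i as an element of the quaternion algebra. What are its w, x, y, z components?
-7 - 9i + 0j + 0k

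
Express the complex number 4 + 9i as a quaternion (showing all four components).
4 + 9i + 0j + 0k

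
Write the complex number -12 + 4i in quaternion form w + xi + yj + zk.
-12 + 4i + 0j + 0k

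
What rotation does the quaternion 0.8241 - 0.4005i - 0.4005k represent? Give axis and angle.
axis = (-√2/2, 0, -√2/2), θ = 69°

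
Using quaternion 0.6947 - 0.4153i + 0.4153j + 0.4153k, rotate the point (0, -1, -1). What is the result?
(0.69, -1.232, -0.078)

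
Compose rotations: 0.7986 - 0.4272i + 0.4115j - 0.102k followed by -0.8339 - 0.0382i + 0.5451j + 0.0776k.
-0.8987 + 0.2382i + 0.0551j + 0.3642k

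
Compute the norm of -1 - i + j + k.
2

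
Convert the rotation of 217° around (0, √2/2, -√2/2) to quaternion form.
-0.3173 + 0.6706j - 0.6706k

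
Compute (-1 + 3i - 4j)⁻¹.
-0.0385 - 0.1154i + 0.1538j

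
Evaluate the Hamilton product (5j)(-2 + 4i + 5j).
-25 - 10j - 20k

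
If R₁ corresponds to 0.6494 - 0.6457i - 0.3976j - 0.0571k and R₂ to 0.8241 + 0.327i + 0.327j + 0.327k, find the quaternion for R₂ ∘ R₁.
0.895 - 0.2084i - 0.3078j + 0.2464k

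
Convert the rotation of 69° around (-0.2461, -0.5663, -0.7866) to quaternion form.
0.8241 - 0.1394i - 0.3208j - 0.4455k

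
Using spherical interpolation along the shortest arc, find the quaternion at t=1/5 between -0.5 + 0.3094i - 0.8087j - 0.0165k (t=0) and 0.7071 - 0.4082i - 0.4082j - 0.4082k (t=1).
-0.6606 + 0.4004i - 0.6269j + 0.101k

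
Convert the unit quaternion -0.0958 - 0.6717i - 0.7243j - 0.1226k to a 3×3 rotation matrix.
[[-0.0793, 0.9495, 0.3035], [0.9965, 0.0676, 0.0489], [0.0259, 0.3063, -0.9516]]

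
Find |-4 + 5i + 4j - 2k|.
√61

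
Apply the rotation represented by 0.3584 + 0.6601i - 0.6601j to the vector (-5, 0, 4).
(-2.535, 2.465, -5.338)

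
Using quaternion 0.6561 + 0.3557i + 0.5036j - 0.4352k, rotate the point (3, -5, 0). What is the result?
(-4.305, -2.479, -3.053)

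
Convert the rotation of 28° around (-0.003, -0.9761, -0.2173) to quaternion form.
0.9703 - 0.0007i - 0.2361j - 0.0526k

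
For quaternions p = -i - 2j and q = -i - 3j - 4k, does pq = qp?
No: pq = -7 + 8i - 4j + k ≠ -7 - 8i + 4j - k = qp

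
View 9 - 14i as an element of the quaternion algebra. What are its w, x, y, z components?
9 - 14i + 0j + 0k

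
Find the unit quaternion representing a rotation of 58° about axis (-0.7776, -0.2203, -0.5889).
0.8746 - 0.377i - 0.1068j - 0.2855k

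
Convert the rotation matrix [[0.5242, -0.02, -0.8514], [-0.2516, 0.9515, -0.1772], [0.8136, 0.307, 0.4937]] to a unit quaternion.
0.8616 + 0.1405i - 0.4831j - 0.0672k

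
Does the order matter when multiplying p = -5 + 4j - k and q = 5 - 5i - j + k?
Yes: pq = -20 + 28i + 30j + 10k ≠ -20 + 22i + 20j - 30k = qp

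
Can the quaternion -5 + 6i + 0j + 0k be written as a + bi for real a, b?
Yes. The quaternion -5 + 6i has j- and k-coefficients y = z = 0, so it lies in the complex subalgebra spanned by 1 and i.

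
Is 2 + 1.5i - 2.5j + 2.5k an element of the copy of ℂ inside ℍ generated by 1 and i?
No. The quaternion 2 + 1.5i - 2.5j + 2.5k has j-coefficient y = -2.5 and k-coefficient z = 2.5, not both zero, so it does not lie in the complex subalgebra spanned by 1 and i.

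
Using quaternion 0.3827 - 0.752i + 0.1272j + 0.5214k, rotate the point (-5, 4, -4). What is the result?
(-1.734, -6.571, 3.289)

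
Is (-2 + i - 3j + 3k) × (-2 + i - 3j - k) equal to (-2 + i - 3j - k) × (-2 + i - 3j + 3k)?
No: pq = -3 + 8i + 16j - 4k ≠ -3 - 16i + 8j - 4k = qp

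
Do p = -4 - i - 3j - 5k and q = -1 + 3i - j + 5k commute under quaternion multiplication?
No: pq = 29 - 31i - 3j - 5k ≠ 29 + 9i + 17j - 25k = qp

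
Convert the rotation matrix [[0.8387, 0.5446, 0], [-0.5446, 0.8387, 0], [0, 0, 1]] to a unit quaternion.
0.9588 - 0.284k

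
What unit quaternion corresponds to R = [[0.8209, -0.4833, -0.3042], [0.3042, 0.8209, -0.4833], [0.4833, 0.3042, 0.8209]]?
0.9304 + 0.2116i - 0.2116j + 0.2116k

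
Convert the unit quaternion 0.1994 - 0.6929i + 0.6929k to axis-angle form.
axis = (-√2/2, 0, √2/2), θ = 157°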